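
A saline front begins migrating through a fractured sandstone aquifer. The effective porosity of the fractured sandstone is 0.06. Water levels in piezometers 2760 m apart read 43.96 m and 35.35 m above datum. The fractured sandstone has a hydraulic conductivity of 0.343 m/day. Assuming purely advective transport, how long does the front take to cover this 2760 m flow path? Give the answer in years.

Hydraulic gradient i = (43.96 − 35.35) / 2760 = 8.61 / 2760 = 0.003120.
Darcy flux q = K · i = 0.3430 × 0.003120 = 0.001070 m/day.
Seepage velocity v = q / n_e = 0.001070 / 0.06 = 0.01783 m/day.
Travel time t = L / v = 2760 / 0.01783 = 1.548e+05 days = 423.7 years.

424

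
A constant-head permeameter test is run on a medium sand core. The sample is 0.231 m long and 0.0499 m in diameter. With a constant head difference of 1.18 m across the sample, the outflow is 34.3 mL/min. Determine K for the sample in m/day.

4.94

Cross-sectional area A = π·(d/2)² = π × (0.0499/2)² = 0.001956 m².
Convert discharge: 34.3 mL/min = 5.717e-07 m³/s.
Darcy's law rearranged: K = Q·L / (A·Δh) = 5.717e-07 × 0.231 / (0.001956 × 1.18) = 5.722e-05 m/s = 4.944 m/day.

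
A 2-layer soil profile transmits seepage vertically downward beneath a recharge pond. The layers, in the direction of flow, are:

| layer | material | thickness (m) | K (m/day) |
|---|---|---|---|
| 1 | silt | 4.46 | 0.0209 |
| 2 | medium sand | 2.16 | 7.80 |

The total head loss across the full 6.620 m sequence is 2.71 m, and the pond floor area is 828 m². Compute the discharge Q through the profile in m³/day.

10.5

Flow is perpendicular to layering, so the layers act in series and the equivalent K is the thickness-weighted harmonic mean.
Total thickness L = 4.46 + 2.16 = 6.620 m.
Σ(b_i/K_i) = 4.46/0.0209 + 2.16/7.80 = 213.7 d.
K_eq = L / Σ(b_i/K_i) = 6.620 / 213.7 = 0.03098 m/day.
Q = K_eq · A · (Δh/L) = 0.03098 × 828 × (2.71/6.620) = 10.50 m³/day.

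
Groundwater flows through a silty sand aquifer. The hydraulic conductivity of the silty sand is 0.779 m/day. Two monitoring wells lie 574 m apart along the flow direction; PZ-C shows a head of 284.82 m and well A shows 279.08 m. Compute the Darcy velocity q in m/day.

0.00779

Hydraulic gradient i = (284.82 − 279.08) / 574 = 5.74 / 574 = 0.01000.
Specific discharge q = K · i = 0.7790 × 0.01000 = 0.007790 m/day.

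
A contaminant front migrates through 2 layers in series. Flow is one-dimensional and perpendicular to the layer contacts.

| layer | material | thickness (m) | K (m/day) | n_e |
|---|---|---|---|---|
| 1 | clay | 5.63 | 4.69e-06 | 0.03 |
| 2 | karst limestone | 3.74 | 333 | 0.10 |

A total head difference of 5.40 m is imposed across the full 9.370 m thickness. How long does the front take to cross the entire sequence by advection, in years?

With flow normal to the layers, continuity requires the same specific discharge q through every layer.
Σ(b_i/K_i) = 5.63/4.69e-06 + 3.74/333 = 1.200e+06 d.
q = Δh / Σ(b_i/K_i) = 5.40 / 1.200e+06 = 4.498e-06 m/day.
In each layer the seepage velocity is v_i = q/n_i, so the layer transit time is t_i = b_i·n_i / q:
  layer 1 (clay): t_1 = 5.63 × 0.03 / 4.498e-06 = 37547 d
  layer 2 (karst limestone): t_2 = 3.74 × 0.10 / 4.498e-06 = 83141 d
Total t = Σ t_i = 1.207e+05 days = 330.4 years.

330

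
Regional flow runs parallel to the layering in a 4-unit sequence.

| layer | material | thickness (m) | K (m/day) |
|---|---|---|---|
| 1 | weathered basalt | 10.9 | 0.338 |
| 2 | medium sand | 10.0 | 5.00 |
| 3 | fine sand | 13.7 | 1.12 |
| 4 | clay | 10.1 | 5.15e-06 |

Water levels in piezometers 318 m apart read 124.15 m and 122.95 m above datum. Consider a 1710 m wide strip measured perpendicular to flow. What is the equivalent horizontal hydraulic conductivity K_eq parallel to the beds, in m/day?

1.54

Flow is parallel to layering, so each bed carries its own Darcy discharge and the transmissivities add.
Σ(K_i·b_i) = 0.338×10.9 + 5.00×10.0 + 1.12×13.7 + 5.15e-06×10.1 = 69.03 m²/day.
Total thickness b = 44.70 m, so K_eq = Σ(K_i·b_i)/b = 1.544 m/day.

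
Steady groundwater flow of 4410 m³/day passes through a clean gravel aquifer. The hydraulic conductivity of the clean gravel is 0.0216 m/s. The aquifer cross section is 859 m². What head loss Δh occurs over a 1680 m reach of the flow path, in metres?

Convert K: 0.0216 m/s × 86400 = 1866 m/day.
From Q = K·A·i, i = Q / (K·A) = 4410 / (1866 × 859.0) = 0.002751.
Head loss Δh = i · L = 0.002751 × 1680 = 4.622 m.

4.62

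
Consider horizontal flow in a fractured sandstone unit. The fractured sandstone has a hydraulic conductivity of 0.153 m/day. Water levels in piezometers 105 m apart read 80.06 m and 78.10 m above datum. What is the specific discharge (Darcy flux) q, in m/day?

Hydraulic gradient i = (80.06 − 78.10) / 105 = 1.96 / 105 = 0.01867.
Specific discharge q = K · i = 0.1530 × 0.01867 = 0.002856 m/day.

0.00286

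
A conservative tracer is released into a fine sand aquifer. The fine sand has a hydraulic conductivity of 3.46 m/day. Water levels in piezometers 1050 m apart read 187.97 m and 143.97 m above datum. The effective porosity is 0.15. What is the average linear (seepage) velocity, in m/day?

0.967

Hydraulic gradient i = (187.97 − 143.97) / 1050 = 44 / 1050 = 0.04190.
Darcy flux q = K · i = 3.460 × 0.04190 = 0.1450 m/day.
Seepage velocity v = q / n_e = 0.1450 / 0.15 = 0.9666 m/day.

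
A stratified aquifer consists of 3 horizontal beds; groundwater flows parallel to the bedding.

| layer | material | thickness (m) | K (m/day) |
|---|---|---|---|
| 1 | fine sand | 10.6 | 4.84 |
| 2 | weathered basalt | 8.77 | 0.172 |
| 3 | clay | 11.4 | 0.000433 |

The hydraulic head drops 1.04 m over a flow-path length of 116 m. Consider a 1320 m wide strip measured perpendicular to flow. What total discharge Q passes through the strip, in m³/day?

625

Flow is parallel to layering, so each bed carries its own Darcy discharge and the transmissivities add.
Σ(K_i·b_i) = 4.84×10.6 + 0.172×8.77 + 0.000433×11.4 = 52.82 m²/day.
Hydraulic gradient i = Δh / L = 1.04 / 116 = 0.008966.
Q = Σ(K_i·b_i) · W · i = 52.82 × 1320 × 0.008966 = 625.1 m³/day.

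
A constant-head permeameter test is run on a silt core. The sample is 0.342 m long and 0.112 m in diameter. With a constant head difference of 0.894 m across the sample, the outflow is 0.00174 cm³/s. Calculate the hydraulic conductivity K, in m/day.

0.00584

Cross-sectional area A = π·(d/2)² = π × (0.112/2)² = 0.009852 m².
Convert discharge: 0.00174 cm³/s = 1.740e-09 m³/s.
Darcy's law rearranged: K = Q·L / (A·Δh) = 1.740e-09 × 0.342 / (0.009852 × 0.894) = 6.756e-08 m/s = 0.005837 m/day.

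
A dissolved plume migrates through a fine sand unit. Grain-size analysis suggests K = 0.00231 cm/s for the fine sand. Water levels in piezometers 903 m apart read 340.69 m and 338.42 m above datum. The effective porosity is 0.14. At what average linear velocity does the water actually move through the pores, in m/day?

0.0358

Convert K: 0.00231 cm/s × 864 = 1.996 m/day.
Hydraulic gradient i = (340.69 − 338.42) / 903 = 2.27 / 903 = 0.002514.
Darcy flux q = K · i = 1.996 × 0.002514 = 0.005017 m/day.
Seepage velocity v = q / n_e = 0.005017 / 0.14 = 0.03584 m/day.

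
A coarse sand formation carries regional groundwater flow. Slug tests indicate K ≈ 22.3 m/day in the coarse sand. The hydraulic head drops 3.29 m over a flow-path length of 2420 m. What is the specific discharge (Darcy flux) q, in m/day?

Hydraulic gradient i = Δh / L = 3.29 / 2420 = 0.001360.
Specific discharge q = K · i = 22.30 × 0.001360 = 0.03032 m/day.

0.0303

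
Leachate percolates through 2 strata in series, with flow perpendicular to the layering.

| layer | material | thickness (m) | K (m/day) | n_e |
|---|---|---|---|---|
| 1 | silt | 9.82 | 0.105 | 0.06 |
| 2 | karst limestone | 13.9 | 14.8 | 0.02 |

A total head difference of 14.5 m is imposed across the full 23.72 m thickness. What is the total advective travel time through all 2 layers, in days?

With flow normal to the layers, continuity requires the same specific discharge q through every layer.
Σ(b_i/K_i) = 9.82/0.105 + 13.9/14.8 = 94.46 d.
q = Δh / Σ(b_i/K_i) = 14.5 / 94.46 = 0.1535 m/day.
In each layer the seepage velocity is v_i = q/n_i, so the layer transit time is t_i = b_i·n_i / q:
  layer 1 (silt): t_1 = 9.82 × 0.06 / 0.1535 = 3.838 d
  layer 2 (karst limestone): t_2 = 13.9 × 0.02 / 0.1535 = 1.811 d
Total t = Σ t_i = 5.650 days.

5.65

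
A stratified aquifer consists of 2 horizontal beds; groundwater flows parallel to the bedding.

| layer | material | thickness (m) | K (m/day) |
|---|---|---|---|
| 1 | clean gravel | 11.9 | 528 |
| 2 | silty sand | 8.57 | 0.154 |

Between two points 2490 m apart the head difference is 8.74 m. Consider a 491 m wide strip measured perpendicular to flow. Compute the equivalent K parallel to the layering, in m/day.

307

Flow is parallel to layering, so each bed carries its own Darcy discharge and the transmissivities add.
Σ(K_i·b_i) = 528×11.9 + 0.154×8.57 = 6285 m²/day.
Total thickness b = 20.47 m, so K_eq = Σ(K_i·b_i)/b = 307.0 m/day.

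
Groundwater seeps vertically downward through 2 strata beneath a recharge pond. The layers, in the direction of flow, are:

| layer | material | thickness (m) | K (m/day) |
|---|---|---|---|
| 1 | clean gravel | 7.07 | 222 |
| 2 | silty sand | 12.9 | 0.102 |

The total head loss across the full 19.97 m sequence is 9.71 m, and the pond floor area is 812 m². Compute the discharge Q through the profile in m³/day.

62.3

Flow is perpendicular to layering, so the layers act in series and the equivalent K is the thickness-weighted harmonic mean.
Total thickness L = 7.07 + 12.9 = 19.97 m.
Σ(b_i/K_i) = 7.07/222 + 12.9/0.102 = 126.5 d.
K_eq = L / Σ(b_i/K_i) = 19.97 / 126.5 = 0.1579 m/day.
Q = K_eq · A · (Δh/L) = 0.1579 × 812 × (9.71/19.97) = 62.33 m³/day.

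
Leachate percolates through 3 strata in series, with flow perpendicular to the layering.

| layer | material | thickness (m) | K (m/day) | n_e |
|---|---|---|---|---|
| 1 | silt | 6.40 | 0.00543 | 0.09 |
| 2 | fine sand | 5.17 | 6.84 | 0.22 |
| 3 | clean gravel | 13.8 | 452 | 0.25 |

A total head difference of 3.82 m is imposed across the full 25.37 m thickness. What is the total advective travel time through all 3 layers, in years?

With flow normal to the layers, continuity requires the same specific discharge q through every layer.
Σ(b_i/K_i) = 6.40/0.00543 + 5.17/6.84 + 13.8/452 = 1179 d.
q = Δh / Σ(b_i/K_i) = 3.82 / 1179 = 0.003239 m/day.
In each layer the seepage velocity is v_i = q/n_i, so the layer transit time is t_i = b_i·n_i / q:
  layer 1 (silt): t_1 = 6.40 × 0.09 / 0.003239 = 177.8 d
  layer 2 (fine sand): t_2 = 5.17 × 0.22 / 0.003239 = 351.2 d
  layer 3 (clean gravel): t_3 = 13.8 × 0.25 / 0.003239 = 1065 d
Total t = Σ t_i = 1594 days = 4.365 years.

4.36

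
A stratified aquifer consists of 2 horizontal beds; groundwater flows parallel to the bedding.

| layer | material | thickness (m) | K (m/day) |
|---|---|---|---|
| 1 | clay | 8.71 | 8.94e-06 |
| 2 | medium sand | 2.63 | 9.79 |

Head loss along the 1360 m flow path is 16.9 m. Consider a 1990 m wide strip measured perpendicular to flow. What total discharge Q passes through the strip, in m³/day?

637

Flow is parallel to layering, so each bed carries its own Darcy discharge and the transmissivities add.
Σ(K_i·b_i) = 8.94e-06×8.71 + 9.79×2.63 = 25.75 m²/day.
Hydraulic gradient i = Δh / L = 16.9 / 1360 = 0.01243.
Q = Σ(K_i·b_i) · W · i = 25.75 × 1990 × 0.01243 = 636.7 m³/day.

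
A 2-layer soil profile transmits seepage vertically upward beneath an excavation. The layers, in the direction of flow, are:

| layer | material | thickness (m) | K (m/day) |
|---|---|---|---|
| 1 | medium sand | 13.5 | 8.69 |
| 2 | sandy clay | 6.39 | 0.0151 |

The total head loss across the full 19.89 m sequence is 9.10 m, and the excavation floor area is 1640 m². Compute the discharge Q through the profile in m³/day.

35.1

Flow is perpendicular to layering, so the layers act in series and the equivalent K is the thickness-weighted harmonic mean.
Total thickness L = 13.5 + 6.39 = 19.89 m.
Σ(b_i/K_i) = 13.5/8.69 + 6.39/0.0151 = 424.7 d.
K_eq = L / Σ(b_i/K_i) = 19.89 / 424.7 = 0.04683 m/day.
Q = K_eq · A · (Δh/L) = 0.04683 × 1640 × (9.10/19.89) = 35.14 m³/day.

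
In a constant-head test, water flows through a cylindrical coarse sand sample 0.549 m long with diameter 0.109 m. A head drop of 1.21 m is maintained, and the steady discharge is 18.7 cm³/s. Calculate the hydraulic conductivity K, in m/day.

Cross-sectional area A = π·(d/2)² = π × (0.109/2)² = 0.009331 m².
Convert discharge: 18.7 cm³/s = 1.870e-05 m³/s.
Darcy's law rearranged: K = Q·L / (A·Δh) = 1.870e-05 × 0.549 / (0.009331 × 1.21) = 0.0009093 m/s = 78.56 m/day.

78.6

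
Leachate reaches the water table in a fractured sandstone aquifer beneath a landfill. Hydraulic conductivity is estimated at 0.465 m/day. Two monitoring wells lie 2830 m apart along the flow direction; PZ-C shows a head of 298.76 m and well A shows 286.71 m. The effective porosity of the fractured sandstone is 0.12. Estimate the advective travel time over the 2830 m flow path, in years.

470

Hydraulic gradient i = (298.76 − 286.71) / 2830 = 12.05 / 2830 = 0.004258.
Darcy flux q = K · i = 0.4650 × 0.004258 = 0.001980 m/day.
Seepage velocity v = q / n_e = 0.001980 / 0.12 = 0.01650 m/day.
Travel time t = L / v = 2830 / 0.01650 = 1.715e+05 days = 469.6 years.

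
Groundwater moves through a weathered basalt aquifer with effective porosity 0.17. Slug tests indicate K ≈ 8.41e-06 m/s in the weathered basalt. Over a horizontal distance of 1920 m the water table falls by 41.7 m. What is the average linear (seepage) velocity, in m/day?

Convert K: 8.41e-06 m/s × 86400 = 0.7266 m/day.
Hydraulic gradient i = Δh / L = 41.7 / 1920 = 0.02172.
Darcy flux q = K · i = 0.7266 × 0.02172 = 0.01578 m/day.
Seepage velocity v = q / n_e = 0.01578 / 0.17 = 0.09283 m/day.

0.0928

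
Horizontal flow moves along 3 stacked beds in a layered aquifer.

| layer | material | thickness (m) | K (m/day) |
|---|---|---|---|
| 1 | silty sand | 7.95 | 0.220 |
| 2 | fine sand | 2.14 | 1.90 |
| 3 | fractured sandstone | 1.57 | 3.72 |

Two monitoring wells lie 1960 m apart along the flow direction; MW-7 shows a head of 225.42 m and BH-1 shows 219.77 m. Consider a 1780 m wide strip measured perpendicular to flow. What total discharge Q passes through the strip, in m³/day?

Flow is parallel to layering, so each bed carries its own Darcy discharge and the transmissivities add.
Σ(K_i·b_i) = 0.220×7.95 + 1.90×2.14 + 3.72×1.57 = 11.66 m²/day.
Hydraulic gradient i = (225.42 − 219.77) / 1960 = 5.65 / 1960 = 0.002883.
Q = Σ(K_i·b_i) · W · i = 11.66 × 1780 × 0.002883 = 59.81 m³/day.

59.8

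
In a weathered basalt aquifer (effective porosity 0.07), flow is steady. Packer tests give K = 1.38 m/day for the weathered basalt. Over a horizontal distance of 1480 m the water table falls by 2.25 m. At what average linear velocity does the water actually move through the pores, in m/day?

0.0300

Hydraulic gradient i = Δh / L = 2.25 / 1480 = 0.001520.
Darcy flux q = K · i = 1.380 × 0.001520 = 0.002098 m/day.
Seepage velocity v = q / n_e = 0.002098 / 0.07 = 0.02997 m/day.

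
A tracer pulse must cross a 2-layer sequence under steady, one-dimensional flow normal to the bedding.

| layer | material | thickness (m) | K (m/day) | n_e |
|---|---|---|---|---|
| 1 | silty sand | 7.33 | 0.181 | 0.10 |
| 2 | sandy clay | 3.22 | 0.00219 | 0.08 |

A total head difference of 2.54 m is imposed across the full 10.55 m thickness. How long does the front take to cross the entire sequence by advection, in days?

589

With flow normal to the layers, continuity requires the same specific discharge q through every layer.
Σ(b_i/K_i) = 7.33/0.181 + 3.22/0.00219 = 1511 d.
q = Δh / Σ(b_i/K_i) = 2.54 / 1511 = 0.001681 m/day.
In each layer the seepage velocity is v_i = q/n_i, so the layer transit time is t_i = b_i·n_i / q:
  layer 1 (silty sand): t_1 = 7.33 × 0.10 / 0.001681 = 436.0 d
  layer 2 (sandy clay): t_2 = 3.22 × 0.08 / 0.001681 = 153.2 d
Total t = Σ t_i = 589.2 days.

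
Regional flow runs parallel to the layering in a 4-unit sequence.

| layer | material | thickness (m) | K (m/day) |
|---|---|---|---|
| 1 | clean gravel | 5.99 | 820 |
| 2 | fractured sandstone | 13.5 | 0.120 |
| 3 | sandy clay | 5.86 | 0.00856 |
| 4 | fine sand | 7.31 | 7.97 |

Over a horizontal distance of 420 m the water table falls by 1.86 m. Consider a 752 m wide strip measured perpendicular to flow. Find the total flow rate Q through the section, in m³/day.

16600

Flow is parallel to layering, so each bed carries its own Darcy discharge and the transmissivities add.
Σ(K_i·b_i) = 820×5.99 + 0.120×13.5 + 0.00856×5.86 + 7.97×7.31 = 4972 m²/day.
Hydraulic gradient i = Δh / L = 1.86 / 420 = 0.004429.
Q = Σ(K_i·b_i) · W · i = 4972 × 752 × 0.004429 = 16557 m³/day.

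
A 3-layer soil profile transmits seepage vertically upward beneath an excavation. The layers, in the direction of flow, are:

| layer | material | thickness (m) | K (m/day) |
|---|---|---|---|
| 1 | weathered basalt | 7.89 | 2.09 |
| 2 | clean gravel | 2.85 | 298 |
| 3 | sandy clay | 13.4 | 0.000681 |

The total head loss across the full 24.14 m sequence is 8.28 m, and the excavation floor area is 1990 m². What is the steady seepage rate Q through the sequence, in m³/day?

0.837

Flow is perpendicular to layering, so the layers act in series and the equivalent K is the thickness-weighted harmonic mean.
Total thickness L = 7.89 + 2.85 + 13.4 = 24.14 m.
Σ(b_i/K_i) = 7.89/2.09 + 2.85/298 + 13.4/0.000681 = 19681 d.
K_eq = L / Σ(b_i/K_i) = 24.14 / 19681 = 0.001227 m/day.
Q = K_eq · A · (Δh/L) = 0.001227 × 1990 × (8.28/24.14) = 0.8372 m³/day.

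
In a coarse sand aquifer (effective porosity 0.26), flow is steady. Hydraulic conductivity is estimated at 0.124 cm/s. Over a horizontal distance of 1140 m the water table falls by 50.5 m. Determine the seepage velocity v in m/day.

Convert K: 0.124 cm/s × 864 = 107.1 m/day.
Hydraulic gradient i = Δh / L = 50.5 / 1140 = 0.04430.
Darcy flux q = K · i = 107.1 × 0.04430 = 4.746 m/day.
Seepage velocity v = q / n_e = 4.746 / 0.26 = 18.25 m/day.

18.3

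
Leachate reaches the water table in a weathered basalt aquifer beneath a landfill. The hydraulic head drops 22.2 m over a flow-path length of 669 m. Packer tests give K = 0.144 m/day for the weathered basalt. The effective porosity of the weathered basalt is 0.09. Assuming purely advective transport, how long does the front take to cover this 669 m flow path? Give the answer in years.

Hydraulic gradient i = Δh / L = 22.2 / 669 = 0.03318.
Darcy flux q = K · i = 0.1440 × 0.03318 = 0.004778 m/day.
Seepage velocity v = q / n_e = 0.004778 / 0.09 = 0.05309 m/day.
Travel time t = L / v = 669 / 0.05309 = 12600 days = 34.50 years.

34.5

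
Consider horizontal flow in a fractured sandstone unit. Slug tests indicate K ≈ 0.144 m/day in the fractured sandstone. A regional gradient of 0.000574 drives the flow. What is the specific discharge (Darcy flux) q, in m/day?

Hydraulic gradient i = 0.000574.
Specific discharge q = K · i = 0.1440 × 0.0005740 = 8.266e-05 m/day.

8.27e-05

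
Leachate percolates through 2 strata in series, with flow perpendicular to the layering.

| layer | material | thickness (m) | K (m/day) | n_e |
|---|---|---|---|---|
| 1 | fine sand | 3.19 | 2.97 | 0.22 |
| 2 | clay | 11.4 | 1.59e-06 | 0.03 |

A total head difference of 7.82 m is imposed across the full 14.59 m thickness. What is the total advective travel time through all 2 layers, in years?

With flow normal to the layers, continuity requires the same specific discharge q through every layer.
Σ(b_i/K_i) = 3.19/2.97 + 11.4/1.59e-06 = 7.170e+06 d.
q = Δh / Σ(b_i/K_i) = 7.82 / 7.170e+06 = 1.091e-06 m/day.
In each layer the seepage velocity is v_i = q/n_i, so the layer transit time is t_i = b_i·n_i / q:
  layer 1 (fine sand): t_1 = 3.19 × 0.22 / 1.091e-06 = 6.434e+05 d
  layer 2 (clay): t_2 = 11.4 × 0.03 / 1.091e-06 = 3.136e+05 d
Total t = Σ t_i = 9.570e+05 days = 2620 years.

2620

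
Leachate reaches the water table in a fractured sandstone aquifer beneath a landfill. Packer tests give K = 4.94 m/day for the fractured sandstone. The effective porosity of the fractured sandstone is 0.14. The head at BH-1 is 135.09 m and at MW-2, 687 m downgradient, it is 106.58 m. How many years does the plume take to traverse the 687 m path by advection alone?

Hydraulic gradient i = (135.09 − 106.58) / 687 = 28.51 / 687 = 0.04150.
Darcy flux q = K · i = 4.940 × 0.04150 = 0.2050 m/day.
Seepage velocity v = q / n_e = 0.2050 / 0.14 = 1.464 m/day.
Travel time t = L / v = 687 / 1.464 = 469.2 days = 1.284 years.

1.28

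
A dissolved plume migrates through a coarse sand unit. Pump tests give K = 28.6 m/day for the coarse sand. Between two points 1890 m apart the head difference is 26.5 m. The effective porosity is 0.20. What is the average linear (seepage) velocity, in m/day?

2.01

Hydraulic gradient i = Δh / L = 26.5 / 1890 = 0.01402.
Darcy flux q = K · i = 28.60 × 0.01402 = 0.4010 m/day.
Seepage velocity v = q / n_e = 0.4010 / 0.20 = 2.005 m/day.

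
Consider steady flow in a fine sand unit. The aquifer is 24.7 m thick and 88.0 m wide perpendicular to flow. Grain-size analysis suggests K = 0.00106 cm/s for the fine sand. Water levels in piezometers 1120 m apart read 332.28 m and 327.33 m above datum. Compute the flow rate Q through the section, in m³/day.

8.80

Convert K: 0.00106 cm/s × 864 = 0.9158 m/day.
Cross-sectional area A = 88.0 × 24.7 = 2174 m².
Hydraulic gradient i = (332.28 − 327.33) / 1120 = 4.95 / 1120 = 0.004420.
Darcy's law: Q = K · A · i = 0.9158 × 2174 × 0.004420 = 8.798 m³/day.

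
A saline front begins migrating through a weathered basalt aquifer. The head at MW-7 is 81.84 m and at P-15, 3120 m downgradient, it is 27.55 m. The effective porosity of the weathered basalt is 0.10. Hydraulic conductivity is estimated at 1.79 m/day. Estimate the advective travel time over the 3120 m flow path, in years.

27.4

Hydraulic gradient i = (81.84 − 27.55) / 3120 = 54.29 / 3120 = 0.01740.
Darcy flux q = K · i = 1.790 × 0.01740 = 0.03115 m/day.
Seepage velocity v = q / n_e = 0.03115 / 0.10 = 0.3115 m/day.
Travel time t = L / v = 3120 / 0.3115 = 10017 days = 27.42 years.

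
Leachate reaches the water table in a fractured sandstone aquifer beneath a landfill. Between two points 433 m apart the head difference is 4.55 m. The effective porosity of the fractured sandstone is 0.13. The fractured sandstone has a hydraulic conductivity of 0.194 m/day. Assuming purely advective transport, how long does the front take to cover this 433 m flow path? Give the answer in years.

75.6

Hydraulic gradient i = Δh / L = 4.55 / 433 = 0.01051.
Darcy flux q = K · i = 0.1940 × 0.01051 = 0.002039 m/day.
Seepage velocity v = q / n_e = 0.002039 / 0.13 = 0.01568 m/day.
Travel time t = L / v = 433 / 0.01568 = 27613 days = 75.60 years.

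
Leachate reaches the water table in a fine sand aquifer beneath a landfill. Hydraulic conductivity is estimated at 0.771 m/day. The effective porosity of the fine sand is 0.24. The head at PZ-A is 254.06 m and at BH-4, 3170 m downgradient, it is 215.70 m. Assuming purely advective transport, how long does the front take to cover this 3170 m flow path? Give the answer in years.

223

Hydraulic gradient i = (254.06 − 215.70) / 3170 = 38.36 / 3170 = 0.01210.
Darcy flux q = K · i = 0.7710 × 0.01210 = 0.009330 m/day.
Seepage velocity v = q / n_e = 0.009330 / 0.24 = 0.03887 m/day.
Travel time t = L / v = 3170 / 0.03887 = 81545 days = 223.3 years.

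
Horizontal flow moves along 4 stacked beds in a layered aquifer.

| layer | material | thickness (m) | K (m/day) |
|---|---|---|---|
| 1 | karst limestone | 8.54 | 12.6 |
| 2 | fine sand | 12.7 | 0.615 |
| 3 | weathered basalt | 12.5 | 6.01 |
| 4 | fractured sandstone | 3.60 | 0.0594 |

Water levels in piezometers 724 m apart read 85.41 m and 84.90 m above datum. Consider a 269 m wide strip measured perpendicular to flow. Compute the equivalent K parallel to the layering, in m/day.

Flow is parallel to layering, so each bed carries its own Darcy discharge and the transmissivities add.
Σ(K_i·b_i) = 12.6×8.54 + 0.615×12.7 + 6.01×12.5 + 0.0594×3.60 = 190.8 m²/day.
Total thickness b = 37.34 m, so K_eq = Σ(K_i·b_i)/b = 5.109 m/day.

5.11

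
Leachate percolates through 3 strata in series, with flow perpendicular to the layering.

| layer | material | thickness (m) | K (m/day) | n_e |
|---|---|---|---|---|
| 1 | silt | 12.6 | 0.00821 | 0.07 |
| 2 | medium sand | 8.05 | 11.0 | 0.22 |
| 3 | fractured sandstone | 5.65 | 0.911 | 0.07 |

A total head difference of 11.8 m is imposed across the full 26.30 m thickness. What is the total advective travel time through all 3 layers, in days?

398

With flow normal to the layers, continuity requires the same specific discharge q through every layer.
Σ(b_i/K_i) = 12.6/0.00821 + 8.05/11.0 + 5.65/0.911 = 1542 d.
q = Δh / Σ(b_i/K_i) = 11.8 / 1542 = 0.007654 m/day.
In each layer the seepage velocity is v_i = q/n_i, so the layer transit time is t_i = b_i·n_i / q:
  layer 1 (silt): t_1 = 12.6 × 0.07 / 0.007654 = 115.2 d
  layer 2 (medium sand): t_2 = 8.05 × 0.22 / 0.007654 = 231.4 d
  layer 3 (fractured sandstone): t_3 = 5.65 × 0.07 / 0.007654 = 51.67 d
Total t = Σ t_i = 398.3 days.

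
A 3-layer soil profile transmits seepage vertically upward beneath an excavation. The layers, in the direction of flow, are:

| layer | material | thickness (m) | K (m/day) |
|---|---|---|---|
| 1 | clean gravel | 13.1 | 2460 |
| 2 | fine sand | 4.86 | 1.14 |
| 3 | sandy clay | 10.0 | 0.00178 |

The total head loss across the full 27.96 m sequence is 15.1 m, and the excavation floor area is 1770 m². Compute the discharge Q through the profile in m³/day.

4.75

Flow is perpendicular to layering, so the layers act in series and the equivalent K is the thickness-weighted harmonic mean.
Total thickness L = 13.1 + 4.86 + 10.0 = 27.96 m.
Σ(b_i/K_i) = 13.1/2460 + 4.86/1.14 + 10.0/0.00178 = 5622 d.
K_eq = L / Σ(b_i/K_i) = 27.96 / 5622 = 0.004973 m/day.
Q = K_eq · A · (Δh/L) = 0.004973 × 1770 × (15.1/27.96) = 4.754 m³/day.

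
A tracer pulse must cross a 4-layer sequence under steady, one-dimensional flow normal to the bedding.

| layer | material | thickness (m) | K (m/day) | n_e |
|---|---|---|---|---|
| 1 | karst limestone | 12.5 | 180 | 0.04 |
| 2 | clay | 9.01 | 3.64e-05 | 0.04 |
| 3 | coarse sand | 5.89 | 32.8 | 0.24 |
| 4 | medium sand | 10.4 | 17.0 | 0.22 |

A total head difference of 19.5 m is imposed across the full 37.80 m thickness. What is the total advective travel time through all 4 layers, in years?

159

With flow normal to the layers, continuity requires the same specific discharge q through every layer.
Σ(b_i/K_i) = 12.5/180 + 9.01/3.64e-05 + 5.89/32.8 + 10.4/17.0 = 2.475e+05 d.
q = Δh / Σ(b_i/K_i) = 19.5 / 2.475e+05 = 7.878e-05 m/day.
In each layer the seepage velocity is v_i = q/n_i, so the layer transit time is t_i = b_i·n_i / q:
  layer 1 (karst limestone): t_1 = 12.5 × 0.04 / 7.878e-05 = 6347 d
  layer 2 (clay): t_2 = 9.01 × 0.04 / 7.878e-05 = 4575 d
  layer 3 (coarse sand): t_3 = 5.89 × 0.24 / 7.878e-05 = 17944 d
  layer 4 (medium sand): t_4 = 10.4 × 0.22 / 7.878e-05 = 29043 d
Total t = Σ t_i = 57909 days = 158.5 years.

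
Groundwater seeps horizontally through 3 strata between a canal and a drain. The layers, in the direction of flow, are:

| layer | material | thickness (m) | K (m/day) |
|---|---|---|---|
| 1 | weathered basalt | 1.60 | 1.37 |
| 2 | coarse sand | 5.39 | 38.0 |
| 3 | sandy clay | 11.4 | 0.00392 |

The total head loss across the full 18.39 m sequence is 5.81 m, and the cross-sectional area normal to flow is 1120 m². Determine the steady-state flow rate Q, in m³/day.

2.24

Flow is perpendicular to layering, so the layers act in series and the equivalent K is the thickness-weighted harmonic mean.
Total thickness L = 1.60 + 5.39 + 11.4 = 18.39 m.
Σ(b_i/K_i) = 1.60/1.37 + 5.39/38.0 + 11.4/0.00392 = 2909 d.
K_eq = L / Σ(b_i/K_i) = 18.39 / 2909 = 0.006321 m/day.
Q = K_eq · A · (Δh/L) = 0.006321 × 1120 × (5.81/18.39) = 2.237 m³/day.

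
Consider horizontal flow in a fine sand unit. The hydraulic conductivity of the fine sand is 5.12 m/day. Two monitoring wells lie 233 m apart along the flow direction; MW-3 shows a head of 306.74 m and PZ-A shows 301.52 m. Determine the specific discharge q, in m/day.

Hydraulic gradient i = (306.74 − 301.52) / 233 = 5.22 / 233 = 0.02240.
Specific discharge q = K · i = 5.120 × 0.02240 = 0.1147 m/day.

0.115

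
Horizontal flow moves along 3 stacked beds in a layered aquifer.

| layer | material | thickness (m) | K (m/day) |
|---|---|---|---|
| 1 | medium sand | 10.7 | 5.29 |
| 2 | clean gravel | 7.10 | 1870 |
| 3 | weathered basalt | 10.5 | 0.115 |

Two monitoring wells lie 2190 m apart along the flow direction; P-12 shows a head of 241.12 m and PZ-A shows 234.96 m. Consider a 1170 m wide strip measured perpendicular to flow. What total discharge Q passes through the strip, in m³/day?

Flow is parallel to layering, so each bed carries its own Darcy discharge and the transmissivities add.
Σ(K_i·b_i) = 5.29×10.7 + 1870×7.10 + 0.115×10.5 = 13335 m²/day.
Hydraulic gradient i = (241.12 − 234.96) / 2190 = 6.16 / 2190 = 0.002813.
Q = Σ(K_i·b_i) · W · i = 13335 × 1170 × 0.002813 = 43884 m³/day.

43900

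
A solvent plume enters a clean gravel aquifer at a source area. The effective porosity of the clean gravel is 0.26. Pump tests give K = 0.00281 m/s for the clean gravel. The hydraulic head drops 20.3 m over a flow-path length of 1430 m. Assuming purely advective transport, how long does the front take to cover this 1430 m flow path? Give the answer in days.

Convert K: 0.00281 m/s × 86400 = 242.8 m/day.
Hydraulic gradient i = Δh / L = 20.3 / 1430 = 0.01420.
Darcy flux q = K · i = 242.8 × 0.01420 = 3.447 m/day.
Seepage velocity v = q / n_e = 3.447 / 0.26 = 13.26 m/day.
Travel time t = L / v = 1430 / 13.26 = 107.9 days.

108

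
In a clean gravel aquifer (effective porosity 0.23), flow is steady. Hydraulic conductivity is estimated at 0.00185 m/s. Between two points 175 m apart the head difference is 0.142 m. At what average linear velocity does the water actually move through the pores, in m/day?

0.564

Convert K: 0.00185 m/s × 86400 = 159.8 m/day.
Hydraulic gradient i = Δh / L = 0.142 / 175 = 0.0008114.
Darcy flux q = K · i = 159.8 × 0.0008114 = 0.1297 m/day.
Seepage velocity v = q / n_e = 0.1297 / 0.23 = 0.5639 m/day.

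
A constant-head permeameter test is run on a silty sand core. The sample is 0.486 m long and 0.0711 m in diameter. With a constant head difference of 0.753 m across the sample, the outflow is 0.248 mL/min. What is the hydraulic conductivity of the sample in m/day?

Cross-sectional area A = π·(d/2)² = π × (0.0711/2)² = 0.003970 m².
Convert discharge: 0.248 mL/min = 4.133e-09 m³/s.
Darcy's law rearranged: K = Q·L / (A·Δh) = 4.133e-09 × 0.486 / (0.003970 × 0.753) = 6.719e-07 m/s = 0.05805 m/day.

0.0581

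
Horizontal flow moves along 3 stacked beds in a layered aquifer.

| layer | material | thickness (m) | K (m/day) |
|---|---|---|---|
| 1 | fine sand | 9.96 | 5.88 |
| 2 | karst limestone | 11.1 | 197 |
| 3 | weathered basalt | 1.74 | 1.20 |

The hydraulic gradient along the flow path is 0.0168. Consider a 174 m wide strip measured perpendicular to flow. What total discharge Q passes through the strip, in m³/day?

Flow is parallel to layering, so each bed carries its own Darcy discharge and the transmissivities add.
Σ(K_i·b_i) = 5.88×9.96 + 197×11.1 + 1.20×1.74 = 2247 m²/day.
Hydraulic gradient i = 0.0168.
Q = Σ(K_i·b_i) · W · i = 2247 × 174 × 0.01680 = 6569 m³/day.

6570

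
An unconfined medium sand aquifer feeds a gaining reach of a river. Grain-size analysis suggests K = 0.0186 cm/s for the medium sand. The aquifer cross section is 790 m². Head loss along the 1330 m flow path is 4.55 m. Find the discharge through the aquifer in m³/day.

43.4

Convert K: 0.0186 cm/s × 864 = 16.07 m/day.
Hydraulic gradient i = Δh / L = 4.55 / 1330 = 0.003421.
Darcy's law: Q = K · A · i = 16.07 × 790.0 × 0.003421 = 43.43 m³/day.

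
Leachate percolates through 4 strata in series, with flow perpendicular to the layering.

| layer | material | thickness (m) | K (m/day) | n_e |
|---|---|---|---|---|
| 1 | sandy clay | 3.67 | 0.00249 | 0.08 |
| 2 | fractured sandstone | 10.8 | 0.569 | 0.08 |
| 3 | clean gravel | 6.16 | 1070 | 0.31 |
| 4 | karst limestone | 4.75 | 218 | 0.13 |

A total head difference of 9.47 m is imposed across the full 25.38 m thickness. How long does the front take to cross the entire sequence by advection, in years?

1.59

With flow normal to the layers, continuity requires the same specific discharge q through every layer.
Σ(b_i/K_i) = 3.67/0.00249 + 10.8/0.569 + 6.16/1070 + 4.75/218 = 1493 d.
q = Δh / Σ(b_i/K_i) = 9.47 / 1493 = 0.006343 m/day.
In each layer the seepage velocity is v_i = q/n_i, so the layer transit time is t_i = b_i·n_i / q:
  layer 1 (sandy clay): t_1 = 3.67 × 0.08 / 0.006343 = 46.28 d
  layer 2 (fractured sandstone): t_2 = 10.8 × 0.08 / 0.006343 = 136.2 d
  layer 3 (clean gravel): t_3 = 6.16 × 0.31 / 0.006343 = 301.0 d
  layer 4 (karst limestone): t_4 = 4.75 × 0.13 / 0.006343 = 97.35 d
Total t = Σ t_i = 580.9 days = 1.590 years.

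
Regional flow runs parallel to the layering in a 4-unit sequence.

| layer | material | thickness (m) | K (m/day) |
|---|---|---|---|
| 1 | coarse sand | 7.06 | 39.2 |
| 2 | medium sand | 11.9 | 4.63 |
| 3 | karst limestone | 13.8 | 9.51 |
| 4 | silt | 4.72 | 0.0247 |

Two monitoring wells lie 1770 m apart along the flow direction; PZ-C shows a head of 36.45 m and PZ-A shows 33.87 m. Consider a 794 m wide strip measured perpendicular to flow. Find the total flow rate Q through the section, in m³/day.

Flow is parallel to layering, so each bed carries its own Darcy discharge and the transmissivities add.
Σ(K_i·b_i) = 39.2×7.06 + 4.63×11.9 + 9.51×13.8 + 0.0247×4.72 = 463.2 m²/day.
Hydraulic gradient i = (36.45 − 33.87) / 1770 = 2.58 / 1770 = 0.001458.
Q = Σ(K_i·b_i) · W · i = 463.2 × 794 × 0.001458 = 536.1 m³/day.

536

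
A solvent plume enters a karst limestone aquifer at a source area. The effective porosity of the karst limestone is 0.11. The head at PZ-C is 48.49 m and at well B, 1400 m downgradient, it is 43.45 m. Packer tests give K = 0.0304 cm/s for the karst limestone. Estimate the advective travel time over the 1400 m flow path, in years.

Convert K: 0.0304 cm/s × 864 = 26.27 m/day.
Hydraulic gradient i = (48.49 − 43.45) / 1400 = 5.04 / 1400 = 0.003600.
Darcy flux q = K · i = 26.27 × 0.003600 = 0.09456 m/day.
Seepage velocity v = q / n_e = 0.09456 / 0.11 = 0.8596 m/day.
Travel time t = L / v = 1400 / 0.8596 = 1629 days = 4.459 years.

4.46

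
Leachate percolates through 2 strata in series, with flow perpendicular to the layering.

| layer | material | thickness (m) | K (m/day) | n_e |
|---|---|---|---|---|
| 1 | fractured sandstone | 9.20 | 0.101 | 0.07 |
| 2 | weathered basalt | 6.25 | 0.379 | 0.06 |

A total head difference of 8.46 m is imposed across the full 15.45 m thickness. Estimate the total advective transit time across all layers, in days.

13.0

With flow normal to the layers, continuity requires the same specific discharge q through every layer.
Σ(b_i/K_i) = 9.20/0.101 + 6.25/0.379 = 107.6 d.
q = Δh / Σ(b_i/K_i) = 8.46 / 107.6 = 0.07864 m/day.
In each layer the seepage velocity is v_i = q/n_i, so the layer transit time is t_i = b_i·n_i / q:
  layer 1 (fractured sandstone): t_1 = 9.20 × 0.07 / 0.07864 = 8.189 d
  layer 2 (weathered basalt): t_2 = 6.25 × 0.06 / 0.07864 = 4.769 d
Total t = Σ t_i = 12.96 days.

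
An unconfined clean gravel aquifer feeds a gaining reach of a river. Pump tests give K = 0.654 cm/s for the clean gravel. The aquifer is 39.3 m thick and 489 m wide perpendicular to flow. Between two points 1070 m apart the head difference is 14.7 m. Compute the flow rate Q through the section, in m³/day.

Convert K: 0.654 cm/s × 864 = 565.1 m/day.
Cross-sectional area A = 489 × 39.3 = 19218 m².
Hydraulic gradient i = Δh / L = 14.7 / 1070 = 0.01374.
Darcy's law: Q = K · A · i = 565.1 × 19218 × 0.01374 = 1.492e+05 m³/day.

149000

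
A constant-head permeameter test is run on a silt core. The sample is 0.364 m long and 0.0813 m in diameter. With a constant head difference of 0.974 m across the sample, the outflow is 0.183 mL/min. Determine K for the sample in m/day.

Cross-sectional area A = π·(d/2)² = π × (0.0813/2)² = 0.005191 m².
Convert discharge: 0.183 mL/min = 3.050e-09 m³/s.
Darcy's law rearranged: K = Q·L / (A·Δh) = 3.050e-09 × 0.364 / (0.005191 × 0.974) = 2.196e-07 m/s = 0.01897 m/day.

0.0190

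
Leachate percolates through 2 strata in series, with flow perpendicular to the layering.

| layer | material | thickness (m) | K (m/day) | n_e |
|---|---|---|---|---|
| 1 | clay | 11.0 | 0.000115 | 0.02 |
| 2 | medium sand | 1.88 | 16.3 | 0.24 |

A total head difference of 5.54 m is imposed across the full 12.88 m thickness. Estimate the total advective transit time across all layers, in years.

With flow normal to the layers, continuity requires the same specific discharge q through every layer.
Σ(b_i/K_i) = 11.0/0.000115 + 1.88/16.3 = 95652 d.
q = Δh / Σ(b_i/K_i) = 5.54 / 95652 = 5.792e-05 m/day.
In each layer the seepage velocity is v_i = q/n_i, so the layer transit time is t_i = b_i·n_i / q:
  layer 1 (clay): t_1 = 11.0 × 0.02 / 5.792e-05 = 3798 d
  layer 2 (medium sand): t_2 = 1.88 × 0.24 / 5.792e-05 = 7790 d
Total t = Σ t_i = 11589 days = 31.73 years.

31.7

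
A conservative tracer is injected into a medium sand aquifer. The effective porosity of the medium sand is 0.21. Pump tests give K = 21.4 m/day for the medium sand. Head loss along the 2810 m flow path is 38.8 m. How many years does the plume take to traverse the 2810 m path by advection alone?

5.47

Hydraulic gradient i = Δh / L = 38.8 / 2810 = 0.01381.
Darcy flux q = K · i = 21.40 × 0.01381 = 0.2955 m/day.
Seepage velocity v = q / n_e = 0.2955 / 0.21 = 1.407 m/day.
Travel time t = L / v = 2810 / 1.407 = 1997 days = 5.468 years.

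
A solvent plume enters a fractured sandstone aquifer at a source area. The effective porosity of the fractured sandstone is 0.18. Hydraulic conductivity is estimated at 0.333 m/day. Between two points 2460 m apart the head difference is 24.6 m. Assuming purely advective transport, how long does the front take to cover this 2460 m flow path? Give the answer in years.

364

Hydraulic gradient i = Δh / L = 24.6 / 2460 = 0.01000.
Darcy flux q = K · i = 0.3330 × 0.01000 = 0.003330 m/day.
Seepage velocity v = q / n_e = 0.003330 / 0.18 = 0.01850 m/day.
Travel time t = L / v = 2460 / 0.01850 = 1.330e+05 days = 364.1 years.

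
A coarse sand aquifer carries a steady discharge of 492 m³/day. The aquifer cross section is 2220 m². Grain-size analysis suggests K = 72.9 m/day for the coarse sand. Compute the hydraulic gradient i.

0.00304

From Q = K·A·i, i = Q / (K·A) = 492 / (72.90 × 2220) = 0.003040.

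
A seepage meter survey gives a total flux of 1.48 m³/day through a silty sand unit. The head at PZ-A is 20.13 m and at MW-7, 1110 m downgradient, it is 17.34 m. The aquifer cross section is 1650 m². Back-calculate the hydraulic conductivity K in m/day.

Hydraulic gradient i = (20.13 − 17.34) / 1110 = 2.79 / 1110 = 0.002514.
From Q = K·A·i, K = Q / (A·i) = 1.48 / (1650 × 0.002514) = 0.3569 m/day.

0.357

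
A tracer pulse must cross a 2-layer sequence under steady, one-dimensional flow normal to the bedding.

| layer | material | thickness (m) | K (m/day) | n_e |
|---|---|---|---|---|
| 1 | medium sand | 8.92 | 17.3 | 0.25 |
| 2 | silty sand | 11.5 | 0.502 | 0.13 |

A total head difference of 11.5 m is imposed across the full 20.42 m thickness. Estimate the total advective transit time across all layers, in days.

7.59

With flow normal to the layers, continuity requires the same specific discharge q through every layer.
Σ(b_i/K_i) = 8.92/17.3 + 11.5/0.502 = 23.42 d.
q = Δh / Σ(b_i/K_i) = 11.5 / 23.42 = 0.4910 m/day.
In each layer the seepage velocity is v_i = q/n_i, so the layer transit time is t_i = b_i·n_i / q:
  layer 1 (medium sand): t_1 = 8.92 × 0.25 / 0.4910 = 4.542 d
  layer 2 (silty sand): t_2 = 11.5 × 0.13 / 0.4910 = 3.045 d
Total t = Σ t_i = 7.587 days.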